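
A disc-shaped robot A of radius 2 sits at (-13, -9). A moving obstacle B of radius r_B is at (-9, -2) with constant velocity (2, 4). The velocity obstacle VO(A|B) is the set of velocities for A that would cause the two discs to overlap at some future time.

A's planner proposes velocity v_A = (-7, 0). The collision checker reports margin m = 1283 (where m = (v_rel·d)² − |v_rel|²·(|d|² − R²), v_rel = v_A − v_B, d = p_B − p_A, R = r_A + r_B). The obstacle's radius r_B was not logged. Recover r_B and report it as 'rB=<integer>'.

m = 1283
d = (4, 7);  v_rel = (-9, -4),  |v_rel|² = 97
v_rel×d = (-9)·(7) − (-4)·(4) = -47
since m = R²·97 − (-47)²:  R² = (2209 + 1283) / 97 = 36
R = √36 = 6  ⇒  r_B = 6 − 2 = 4

rB=4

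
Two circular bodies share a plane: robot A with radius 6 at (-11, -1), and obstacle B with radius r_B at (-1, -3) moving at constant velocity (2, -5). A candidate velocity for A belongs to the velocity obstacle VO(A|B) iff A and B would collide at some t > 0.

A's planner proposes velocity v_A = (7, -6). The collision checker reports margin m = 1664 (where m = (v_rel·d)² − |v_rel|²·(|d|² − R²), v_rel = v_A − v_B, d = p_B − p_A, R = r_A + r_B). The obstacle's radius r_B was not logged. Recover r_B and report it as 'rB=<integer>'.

m = 1664
d = (10, -2);  v_rel = (5, -1),  |v_rel|² = 26
v_rel×d = (5)·(-2) − (-1)·(10) = 0
since m = R²·26 − 0²:  R² = (0 + 1664) / 26 = 64
R = √64 = 8  ⇒  r_B = 8 − 6 = 2

rB=2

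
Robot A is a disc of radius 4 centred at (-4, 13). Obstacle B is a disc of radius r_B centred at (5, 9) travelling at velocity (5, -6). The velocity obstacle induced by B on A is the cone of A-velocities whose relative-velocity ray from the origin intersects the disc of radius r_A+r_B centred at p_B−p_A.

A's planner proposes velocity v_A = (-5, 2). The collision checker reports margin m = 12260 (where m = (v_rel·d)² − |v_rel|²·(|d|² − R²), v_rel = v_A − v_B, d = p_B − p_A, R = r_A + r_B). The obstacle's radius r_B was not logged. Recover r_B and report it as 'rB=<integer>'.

m = 12260
d = (9, -4);  v_rel = (-10, 8),  |v_rel|² = 164
v_rel×d = (-10)·(-4) − (8)·(9) = -32
since m = R²·164 − (-32)²:  R² = (1024 + 12260) / 164 = 81
R = √81 = 9  ⇒  r_B = 9 − 4 = 5

rB=5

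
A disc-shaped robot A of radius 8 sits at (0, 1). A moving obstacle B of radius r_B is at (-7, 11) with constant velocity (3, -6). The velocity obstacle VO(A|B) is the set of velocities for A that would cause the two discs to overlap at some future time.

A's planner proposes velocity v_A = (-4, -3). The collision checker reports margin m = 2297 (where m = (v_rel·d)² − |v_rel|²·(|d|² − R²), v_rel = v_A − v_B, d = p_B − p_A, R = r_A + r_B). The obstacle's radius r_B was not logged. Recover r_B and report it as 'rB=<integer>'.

m = 2297
d = (-7, 10);  v_rel = (-7, 3),  |v_rel|² = 58
v_rel×d = (-7)·(10) − (3)·(-7) = -49
since m = R²·58 − (-49)²:  R² = (2401 + 2297) / 58 = 81
R = √81 = 9  ⇒  r_B = 9 − 8 = 1

rB=1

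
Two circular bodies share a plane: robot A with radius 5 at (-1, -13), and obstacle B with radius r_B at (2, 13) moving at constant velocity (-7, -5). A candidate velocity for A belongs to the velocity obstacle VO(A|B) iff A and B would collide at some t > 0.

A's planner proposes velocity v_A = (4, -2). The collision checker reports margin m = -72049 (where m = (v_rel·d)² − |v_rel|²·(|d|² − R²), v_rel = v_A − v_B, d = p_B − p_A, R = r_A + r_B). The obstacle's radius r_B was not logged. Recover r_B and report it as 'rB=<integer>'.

m = -72049
d = (3, 26);  v_rel = (11, 3),  |v_rel|² = 130
v_rel×d = (11)·(26) − (3)·(3) = 277
since m = R²·130 − 277²:  R² = (76729 + -72049) / 130 = 36
R = √36 = 6  ⇒  r_B = 6 − 5 = 1

rB=1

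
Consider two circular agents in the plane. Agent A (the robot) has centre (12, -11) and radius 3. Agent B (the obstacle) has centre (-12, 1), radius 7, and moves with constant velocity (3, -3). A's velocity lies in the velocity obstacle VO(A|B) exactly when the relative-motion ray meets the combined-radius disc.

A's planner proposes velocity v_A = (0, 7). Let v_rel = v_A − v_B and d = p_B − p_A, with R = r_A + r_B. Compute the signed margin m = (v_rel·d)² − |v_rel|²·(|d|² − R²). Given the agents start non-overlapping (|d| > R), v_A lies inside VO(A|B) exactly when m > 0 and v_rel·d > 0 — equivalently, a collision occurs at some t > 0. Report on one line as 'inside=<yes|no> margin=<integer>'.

d = (-24, 12),  |d|² = 720;  R = 3+7 = 10,  c = 720−10² = 620
v_rel = (-3, 10),  |v_rel|² = 109;  v_rel·d = (-3)·(-24) + (10)·(12) = 192
109·t² − 384·t + 620 = 0  ⇒  m = 192² − 109·620 = -30716
m = -30716 < 0,  v_rel·d = 192 > 0  ⇒  outside

inside=no margin=-30716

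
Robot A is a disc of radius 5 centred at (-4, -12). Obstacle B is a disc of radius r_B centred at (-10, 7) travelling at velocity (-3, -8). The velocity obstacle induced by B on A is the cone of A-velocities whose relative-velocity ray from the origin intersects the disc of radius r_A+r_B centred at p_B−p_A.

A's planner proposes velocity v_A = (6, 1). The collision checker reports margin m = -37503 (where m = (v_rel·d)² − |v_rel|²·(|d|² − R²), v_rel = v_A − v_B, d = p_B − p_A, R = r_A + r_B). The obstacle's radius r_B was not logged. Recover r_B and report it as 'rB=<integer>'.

m = -37503
d = (-6, 19);  v_rel = (9, 9),  |v_rel|² = 162
v_rel×d = (9)·(19) − (9)·(-6) = 225
since m = R²·162 − 225²:  R² = (50625 + -37503) / 162 = 81
R = √81 = 9  ⇒  r_B = 9 − 5 = 4

rB=4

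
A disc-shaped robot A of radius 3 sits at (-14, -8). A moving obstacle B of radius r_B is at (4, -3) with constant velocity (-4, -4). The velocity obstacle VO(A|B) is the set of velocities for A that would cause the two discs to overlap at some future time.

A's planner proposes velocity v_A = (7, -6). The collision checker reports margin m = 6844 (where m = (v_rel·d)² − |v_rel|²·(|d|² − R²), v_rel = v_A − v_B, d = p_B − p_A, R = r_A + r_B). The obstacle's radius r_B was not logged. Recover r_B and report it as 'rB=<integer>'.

m = 6844
d = (18, 5);  v_rel = (11, -2),  |v_rel|² = 125
v_rel×d = (11)·(5) − (-2)·(18) = 91
since m = R²·125 − 91²:  R² = (8281 + 6844) / 125 = 121
R = √121 = 11  ⇒  r_B = 11 − 3 = 8

rB=8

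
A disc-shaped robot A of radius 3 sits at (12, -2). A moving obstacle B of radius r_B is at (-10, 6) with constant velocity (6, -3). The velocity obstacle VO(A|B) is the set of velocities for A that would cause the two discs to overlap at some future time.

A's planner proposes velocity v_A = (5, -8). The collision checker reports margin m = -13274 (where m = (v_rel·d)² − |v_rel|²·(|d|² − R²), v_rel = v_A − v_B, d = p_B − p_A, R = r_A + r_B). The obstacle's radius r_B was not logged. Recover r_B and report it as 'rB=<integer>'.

m = -13274
d = (-22, 8);  v_rel = (-1, -5),  |v_rel|² = 26
v_rel×d = (-1)·(8) − (-5)·(-22) = -118
since m = R²·26 − (-118)²:  R² = (13924 + -13274) / 26 = 25
R = √25 = 5  ⇒  r_B = 5 − 3 = 2

rB=2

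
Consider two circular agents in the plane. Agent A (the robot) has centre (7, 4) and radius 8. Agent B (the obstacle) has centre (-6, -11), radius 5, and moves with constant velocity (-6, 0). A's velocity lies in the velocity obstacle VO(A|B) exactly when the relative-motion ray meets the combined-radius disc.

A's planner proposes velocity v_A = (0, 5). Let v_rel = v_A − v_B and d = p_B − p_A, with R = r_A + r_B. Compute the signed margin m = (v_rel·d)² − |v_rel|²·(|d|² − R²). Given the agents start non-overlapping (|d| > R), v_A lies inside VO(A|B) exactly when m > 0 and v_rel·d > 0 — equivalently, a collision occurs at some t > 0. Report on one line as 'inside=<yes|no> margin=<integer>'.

d = (-13, -15),  |d|² = 394;  R = 8+5 = 13,  c = 394−13² = 225
v_rel = (6, 5),  |v_rel|² = 61;  v_rel·d = (6)·(-13) + (5)·(-15) = -153
61·t² + 306·t + 225 = 0  ⇒  m = (-153)² − 61·225 = 9684
m = 9684 > 0,  v_rel·d = -153 < 0  ⇒  outside

inside=no margin=9684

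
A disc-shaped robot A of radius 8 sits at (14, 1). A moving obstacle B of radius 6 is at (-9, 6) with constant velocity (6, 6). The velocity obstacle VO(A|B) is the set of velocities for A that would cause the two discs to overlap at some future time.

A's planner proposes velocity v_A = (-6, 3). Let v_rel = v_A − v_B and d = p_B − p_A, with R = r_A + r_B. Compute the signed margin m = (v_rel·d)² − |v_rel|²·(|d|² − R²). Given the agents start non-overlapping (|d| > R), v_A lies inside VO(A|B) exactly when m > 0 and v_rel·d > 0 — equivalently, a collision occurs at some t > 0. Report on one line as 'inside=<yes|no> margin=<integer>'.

d = (-23, 5),  |d|² = 554;  R = 8+6 = 14,  c = 554−14² = 358
v_rel = (-12, -3),  |v_rel|² = 153;  v_rel·d = (-12)·(-23) + (-3)·(5) = 261
153·t² − 522·t + 358 = 0  ⇒  m = 261² − 153·358 = 13347
m = 13347 > 0,  v_rel·d = 261 > 0  ⇒  inside

inside=yes margin=13347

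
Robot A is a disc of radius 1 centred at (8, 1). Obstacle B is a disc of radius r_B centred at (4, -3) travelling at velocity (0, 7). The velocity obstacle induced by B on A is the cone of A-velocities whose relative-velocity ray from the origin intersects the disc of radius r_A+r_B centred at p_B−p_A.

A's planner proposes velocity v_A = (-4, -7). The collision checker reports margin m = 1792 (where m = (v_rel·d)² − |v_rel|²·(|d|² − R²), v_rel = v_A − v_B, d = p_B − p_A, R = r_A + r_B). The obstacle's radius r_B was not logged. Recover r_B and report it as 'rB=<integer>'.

m = 1792
d = (-4, -4);  v_rel = (-4, -14),  |v_rel|² = 212
v_rel×d = (-4)·(-4) − (-14)·(-4) = -40
since m = R²·212 − (-40)²:  R² = (1600 + 1792) / 212 = 16
R = √16 = 4  ⇒  r_B = 4 − 1 = 3

rB=3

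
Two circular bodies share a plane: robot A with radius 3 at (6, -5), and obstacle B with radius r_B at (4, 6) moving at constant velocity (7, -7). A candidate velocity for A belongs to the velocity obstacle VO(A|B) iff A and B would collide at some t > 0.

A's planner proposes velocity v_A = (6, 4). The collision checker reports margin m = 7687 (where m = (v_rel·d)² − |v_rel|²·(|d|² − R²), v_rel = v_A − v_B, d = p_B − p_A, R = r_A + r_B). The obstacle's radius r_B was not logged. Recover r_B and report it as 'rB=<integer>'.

m = 7687
d = (-2, 11);  v_rel = (-1, 11),  |v_rel|² = 122
v_rel×d = (-1)·(11) − (11)·(-2) = 11
since m = R²·122 − 11²:  R² = (121 + 7687) / 122 = 64
R = √64 = 8  ⇒  r_B = 8 − 3 = 5

rB=5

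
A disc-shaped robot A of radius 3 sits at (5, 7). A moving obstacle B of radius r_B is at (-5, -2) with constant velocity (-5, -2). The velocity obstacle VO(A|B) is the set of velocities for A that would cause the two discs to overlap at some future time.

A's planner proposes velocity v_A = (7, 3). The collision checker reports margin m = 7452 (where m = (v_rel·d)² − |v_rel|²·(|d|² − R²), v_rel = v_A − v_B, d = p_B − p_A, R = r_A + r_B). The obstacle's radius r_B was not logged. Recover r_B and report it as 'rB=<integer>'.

m = 7452
d = (-10, -9);  v_rel = (12, 5),  |v_rel|² = 169
v_rel×d = (12)·(-9) − (5)·(-10) = -58
since m = R²·169 − (-58)²:  R² = (3364 + 7452) / 169 = 64
R = √64 = 8  ⇒  r_B = 8 − 3 = 5

rB=5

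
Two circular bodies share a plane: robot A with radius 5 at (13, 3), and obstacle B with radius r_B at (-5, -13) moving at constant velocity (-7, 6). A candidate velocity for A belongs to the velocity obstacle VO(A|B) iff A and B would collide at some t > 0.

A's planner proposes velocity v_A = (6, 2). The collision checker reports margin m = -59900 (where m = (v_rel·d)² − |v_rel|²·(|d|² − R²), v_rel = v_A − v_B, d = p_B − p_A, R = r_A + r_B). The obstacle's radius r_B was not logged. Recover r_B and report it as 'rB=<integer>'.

m = -59900
d = (-18, -16);  v_rel = (13, -4),  |v_rel|² = 185
v_rel×d = (13)·(-16) − (-4)·(-18) = -280
since m = R²·185 − (-280)²:  R² = (78400 + -59900) / 185 = 100
R = √100 = 10  ⇒  r_B = 10 − 5 = 5

rB=5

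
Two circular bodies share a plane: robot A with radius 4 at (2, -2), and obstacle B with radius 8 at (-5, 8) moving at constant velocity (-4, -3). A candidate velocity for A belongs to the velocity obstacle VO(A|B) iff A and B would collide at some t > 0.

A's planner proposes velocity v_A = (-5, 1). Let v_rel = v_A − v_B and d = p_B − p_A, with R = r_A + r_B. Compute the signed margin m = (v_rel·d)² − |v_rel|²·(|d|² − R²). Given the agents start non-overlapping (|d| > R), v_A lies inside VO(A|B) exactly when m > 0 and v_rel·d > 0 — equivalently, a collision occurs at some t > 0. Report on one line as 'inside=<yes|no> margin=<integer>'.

d = (-7, 10),  |d|² = 149;  R = 4+8 = 12,  c = 149−12² = 5
v_rel = (-1, 4),  |v_rel|² = 17;  v_rel·d = (-1)·(-7) + (4)·(10) = 47
17·t² − 94·t + 5 = 0  ⇒  m = 47² − 17·5 = 2124
m = 2124 > 0,  v_rel·d = 47 > 0  ⇒  inside

inside=yes margin=2124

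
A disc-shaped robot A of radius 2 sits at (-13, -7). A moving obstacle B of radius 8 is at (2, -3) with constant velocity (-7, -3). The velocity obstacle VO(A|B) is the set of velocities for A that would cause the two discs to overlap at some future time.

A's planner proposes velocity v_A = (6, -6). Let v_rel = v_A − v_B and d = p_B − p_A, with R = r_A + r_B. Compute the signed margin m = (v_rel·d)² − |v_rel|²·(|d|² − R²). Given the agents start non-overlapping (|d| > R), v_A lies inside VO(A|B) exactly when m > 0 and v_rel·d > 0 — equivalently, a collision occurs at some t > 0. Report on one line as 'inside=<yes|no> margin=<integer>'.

d = (15, 4),  |d|² = 241;  R = 2+8 = 10,  c = 241−10² = 141
v_rel = (13, -3),  |v_rel|² = 178;  v_rel·d = (13)·(15) + (-3)·(4) = 183
178·t² − 366·t + 141 = 0  ⇒  m = 183² − 178·141 = 8391
m = 8391 > 0,  v_rel·d = 183 > 0  ⇒  inside

inside=yes margin=8391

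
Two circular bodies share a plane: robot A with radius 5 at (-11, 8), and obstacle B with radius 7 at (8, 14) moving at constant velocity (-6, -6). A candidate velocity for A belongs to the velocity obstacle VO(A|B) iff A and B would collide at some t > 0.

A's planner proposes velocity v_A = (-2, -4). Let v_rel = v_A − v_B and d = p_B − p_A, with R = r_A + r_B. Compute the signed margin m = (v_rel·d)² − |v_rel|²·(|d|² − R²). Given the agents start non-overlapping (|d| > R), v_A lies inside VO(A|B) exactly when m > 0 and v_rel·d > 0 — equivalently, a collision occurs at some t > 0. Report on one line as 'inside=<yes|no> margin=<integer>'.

d = (19, 6),  |d|² = 397;  R = 5+7 = 12,  c = 397−12² = 253
v_rel = (4, 2),  |v_rel|² = 20;  v_rel·d = (4)·(19) + (2)·(6) = 88
20·t² − 176·t + 253 = 0  ⇒  m = 88² − 20·253 = 2684
m = 2684 > 0,  v_rel·d = 88 > 0  ⇒  inside

inside=yes margin=2684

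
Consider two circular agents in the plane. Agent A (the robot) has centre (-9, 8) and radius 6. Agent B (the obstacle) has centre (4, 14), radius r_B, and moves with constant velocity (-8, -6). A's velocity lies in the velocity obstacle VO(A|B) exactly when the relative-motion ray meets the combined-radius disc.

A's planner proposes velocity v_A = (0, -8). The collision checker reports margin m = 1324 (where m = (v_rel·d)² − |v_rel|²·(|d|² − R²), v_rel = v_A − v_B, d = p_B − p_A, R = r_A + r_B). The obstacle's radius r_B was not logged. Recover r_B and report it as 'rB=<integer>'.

m = 1324
d = (13, 6);  v_rel = (8, -2),  |v_rel|² = 68
v_rel×d = (8)·(6) − (-2)·(13) = 74
since m = R²·68 − 74²:  R² = (5476 + 1324) / 68 = 100
R = √100 = 10  ⇒  r_B = 10 − 6 = 4

rB=4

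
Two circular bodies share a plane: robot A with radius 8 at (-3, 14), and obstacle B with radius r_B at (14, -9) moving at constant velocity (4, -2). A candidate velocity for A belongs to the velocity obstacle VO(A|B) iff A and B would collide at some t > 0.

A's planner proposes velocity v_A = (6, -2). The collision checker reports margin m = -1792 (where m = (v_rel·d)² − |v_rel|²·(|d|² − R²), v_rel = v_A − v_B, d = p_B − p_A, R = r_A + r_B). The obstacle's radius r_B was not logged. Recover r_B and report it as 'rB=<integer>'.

m = -1792
d = (17, -23);  v_rel = (2, 0),  |v_rel|² = 4
v_rel×d = (2)·(-23) − (0)·(17) = -46
since m = R²·4 − (-46)²:  R² = (2116 + -1792) / 4 = 81
R = √81 = 9  ⇒  r_B = 9 − 8 = 1

rB=1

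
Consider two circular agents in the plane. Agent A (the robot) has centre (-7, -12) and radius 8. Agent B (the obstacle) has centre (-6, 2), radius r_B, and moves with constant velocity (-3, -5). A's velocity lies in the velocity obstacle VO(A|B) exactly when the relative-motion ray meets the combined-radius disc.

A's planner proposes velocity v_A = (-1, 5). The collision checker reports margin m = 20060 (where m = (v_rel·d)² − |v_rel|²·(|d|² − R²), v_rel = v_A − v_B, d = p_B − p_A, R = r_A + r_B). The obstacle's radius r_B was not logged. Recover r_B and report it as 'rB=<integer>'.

m = 20060
d = (1, 14);  v_rel = (2, 10),  |v_rel|² = 104
v_rel×d = (2)·(14) − (10)·(1) = 18
since m = R²·104 − 18²:  R² = (324 + 20060) / 104 = 196
R = √196 = 14  ⇒  r_B = 14 − 8 = 6

rB=6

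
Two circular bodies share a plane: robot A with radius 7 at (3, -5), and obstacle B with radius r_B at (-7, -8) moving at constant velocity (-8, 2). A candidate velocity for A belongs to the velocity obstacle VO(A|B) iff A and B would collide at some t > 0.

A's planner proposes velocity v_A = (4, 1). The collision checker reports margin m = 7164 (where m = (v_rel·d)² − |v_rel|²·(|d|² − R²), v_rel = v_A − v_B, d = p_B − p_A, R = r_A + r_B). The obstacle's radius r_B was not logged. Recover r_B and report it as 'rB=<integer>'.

m = 7164
d = (-10, -3);  v_rel = (12, -1),  |v_rel|² = 145
v_rel×d = (12)·(-3) − (-1)·(-10) = -46
since m = R²·145 − (-46)²:  R² = (2116 + 7164) / 145 = 64
R = √64 = 8  ⇒  r_B = 8 − 7 = 1

rB=1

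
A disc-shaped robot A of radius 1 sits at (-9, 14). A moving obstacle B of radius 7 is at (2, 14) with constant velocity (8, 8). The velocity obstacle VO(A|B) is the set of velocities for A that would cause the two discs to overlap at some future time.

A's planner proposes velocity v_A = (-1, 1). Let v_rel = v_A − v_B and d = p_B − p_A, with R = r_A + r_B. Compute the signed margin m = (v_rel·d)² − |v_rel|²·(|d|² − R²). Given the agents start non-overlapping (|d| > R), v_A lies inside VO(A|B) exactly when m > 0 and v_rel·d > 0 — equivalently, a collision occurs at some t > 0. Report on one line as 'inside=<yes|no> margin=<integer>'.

d = (11, 0),  |d|² = 121;  R = 1+7 = 8,  c = 121−8² = 57
v_rel = (-9, -7),  |v_rel|² = 130;  v_rel·d = (-9)·(11) + (-7)·(0) = -99
130·t² + 198·t + 57 = 0  ⇒  m = (-99)² − 130·57 = 2391
m = 2391 > 0,  v_rel·d = -99 < 0  ⇒  outside

inside=no margin=2391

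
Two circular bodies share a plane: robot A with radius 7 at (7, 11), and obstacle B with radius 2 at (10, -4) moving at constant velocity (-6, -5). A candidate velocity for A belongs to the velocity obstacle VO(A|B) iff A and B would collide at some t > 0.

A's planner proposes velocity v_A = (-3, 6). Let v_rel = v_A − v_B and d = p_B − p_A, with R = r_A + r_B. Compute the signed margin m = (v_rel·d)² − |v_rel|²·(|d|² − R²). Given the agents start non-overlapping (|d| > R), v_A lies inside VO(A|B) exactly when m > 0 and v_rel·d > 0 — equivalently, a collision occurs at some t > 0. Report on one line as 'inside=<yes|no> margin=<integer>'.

d = (3, -15),  |d|² = 234;  R = 7+2 = 9,  c = 234−9² = 153
v_rel = (3, 11),  |v_rel|² = 130;  v_rel·d = (3)·(3) + (11)·(-15) = -156
130·t² + 312·t + 153 = 0  ⇒  m = (-156)² − 130·153 = 4446
m = 4446 > 0,  v_rel·d = -156 < 0  ⇒  outside

inside=no margin=4446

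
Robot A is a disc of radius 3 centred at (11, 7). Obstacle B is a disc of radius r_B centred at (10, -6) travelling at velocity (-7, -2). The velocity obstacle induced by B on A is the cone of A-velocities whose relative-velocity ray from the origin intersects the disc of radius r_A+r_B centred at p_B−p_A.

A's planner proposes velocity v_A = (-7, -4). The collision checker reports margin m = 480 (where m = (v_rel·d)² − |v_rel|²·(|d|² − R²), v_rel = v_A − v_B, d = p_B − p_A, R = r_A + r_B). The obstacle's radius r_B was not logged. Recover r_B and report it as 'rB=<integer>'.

m = 480
d = (-1, -13);  v_rel = (0, -2),  |v_rel|² = 4
v_rel×d = (0)·(-13) − (-2)·(-1) = -2
since m = R²·4 − (-2)²:  R² = (4 + 480) / 4 = 121
R = √121 = 11  ⇒  r_B = 11 − 3 = 8

rB=8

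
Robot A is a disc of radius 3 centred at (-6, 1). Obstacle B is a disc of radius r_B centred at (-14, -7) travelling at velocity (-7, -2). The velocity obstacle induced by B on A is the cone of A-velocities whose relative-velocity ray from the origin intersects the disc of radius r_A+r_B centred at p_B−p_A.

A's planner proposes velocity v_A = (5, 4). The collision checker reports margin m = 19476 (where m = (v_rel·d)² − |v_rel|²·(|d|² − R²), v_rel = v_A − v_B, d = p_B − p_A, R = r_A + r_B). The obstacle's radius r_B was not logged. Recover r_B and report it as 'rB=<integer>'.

m = 19476
d = (-8, -8);  v_rel = (12, 6),  |v_rel|² = 180
v_rel×d = (12)·(-8) − (6)·(-8) = -48
since m = R²·180 − (-48)²:  R² = (2304 + 19476) / 180 = 121
R = √121 = 11  ⇒  r_B = 11 − 3 = 8

rB=8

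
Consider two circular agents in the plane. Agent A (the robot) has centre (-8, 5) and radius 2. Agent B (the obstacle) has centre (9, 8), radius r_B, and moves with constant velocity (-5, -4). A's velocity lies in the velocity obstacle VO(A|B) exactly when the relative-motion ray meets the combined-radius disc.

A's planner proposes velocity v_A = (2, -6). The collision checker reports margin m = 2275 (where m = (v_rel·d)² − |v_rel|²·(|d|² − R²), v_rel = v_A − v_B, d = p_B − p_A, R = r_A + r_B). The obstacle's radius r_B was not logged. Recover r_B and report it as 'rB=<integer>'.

m = 2275
d = (17, 3);  v_rel = (7, -2),  |v_rel|² = 53
v_rel×d = (7)·(3) − (-2)·(17) = 55
since m = R²·53 − 55²:  R² = (3025 + 2275) / 53 = 100
R = √100 = 10  ⇒  r_B = 10 − 2 = 8

rB=8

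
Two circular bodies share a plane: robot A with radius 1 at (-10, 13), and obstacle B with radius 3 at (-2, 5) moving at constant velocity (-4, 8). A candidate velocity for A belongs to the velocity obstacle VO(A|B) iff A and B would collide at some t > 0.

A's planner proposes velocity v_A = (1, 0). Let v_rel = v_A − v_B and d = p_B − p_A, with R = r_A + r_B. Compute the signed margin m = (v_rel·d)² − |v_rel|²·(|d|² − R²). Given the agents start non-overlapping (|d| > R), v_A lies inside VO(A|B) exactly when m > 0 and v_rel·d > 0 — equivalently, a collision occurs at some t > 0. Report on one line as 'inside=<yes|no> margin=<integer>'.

d = (8, -8),  |d|² = 128;  R = 1+3 = 4,  c = 128−4² = 112
v_rel = (5, -8),  |v_rel|² = 89;  v_rel·d = (5)·(8) + (-8)·(-8) = 104
89·t² − 208·t + 112 = 0  ⇒  m = 104² − 89·112 = 848
m = 848 > 0,  v_rel·d = 104 > 0  ⇒  inside

inside=yes margin=848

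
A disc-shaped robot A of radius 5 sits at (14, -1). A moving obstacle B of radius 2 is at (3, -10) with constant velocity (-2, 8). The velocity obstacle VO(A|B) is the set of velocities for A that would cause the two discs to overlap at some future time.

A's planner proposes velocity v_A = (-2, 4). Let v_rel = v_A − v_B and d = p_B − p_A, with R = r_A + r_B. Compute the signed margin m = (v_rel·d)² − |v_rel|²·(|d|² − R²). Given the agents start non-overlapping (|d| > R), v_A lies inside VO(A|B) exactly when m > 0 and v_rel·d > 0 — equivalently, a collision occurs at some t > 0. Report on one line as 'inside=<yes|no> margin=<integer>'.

d = (-11, -9),  |d|² = 202;  R = 5+2 = 7,  c = 202−7² = 153
v_rel = (0, -4),  |v_rel|² = 16;  v_rel·d = (0)·(-11) + (-4)·(-9) = 36
16·t² − 72·t + 153 = 0  ⇒  m = 36² − 16·153 = -1152
m = -1152 < 0,  v_rel·d = 36 > 0  ⇒  outside

inside=no margin=-1152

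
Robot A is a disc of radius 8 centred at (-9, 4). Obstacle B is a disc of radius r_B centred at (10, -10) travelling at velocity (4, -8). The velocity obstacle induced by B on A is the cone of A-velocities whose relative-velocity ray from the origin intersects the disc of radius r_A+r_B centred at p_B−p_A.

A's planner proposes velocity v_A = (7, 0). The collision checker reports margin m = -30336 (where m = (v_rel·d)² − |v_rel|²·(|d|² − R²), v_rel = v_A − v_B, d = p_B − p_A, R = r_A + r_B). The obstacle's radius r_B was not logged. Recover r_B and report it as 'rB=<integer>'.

m = -30336
d = (19, -14);  v_rel = (3, 8),  |v_rel|² = 73
v_rel×d = (3)·(-14) − (8)·(19) = -194
since m = R²·73 − (-194)²:  R² = (37636 + -30336) / 73 = 100
R = √100 = 10  ⇒  r_B = 10 − 8 = 2

rB=2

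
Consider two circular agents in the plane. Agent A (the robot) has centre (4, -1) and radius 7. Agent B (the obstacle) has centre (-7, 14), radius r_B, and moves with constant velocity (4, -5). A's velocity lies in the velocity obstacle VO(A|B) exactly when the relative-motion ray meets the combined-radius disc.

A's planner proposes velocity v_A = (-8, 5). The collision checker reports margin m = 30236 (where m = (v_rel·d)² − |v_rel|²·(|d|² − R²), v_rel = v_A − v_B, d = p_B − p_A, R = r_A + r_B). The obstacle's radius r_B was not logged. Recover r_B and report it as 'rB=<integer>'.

m = 30236
d = (-11, 15);  v_rel = (-12, 10),  |v_rel|² = 244
v_rel×d = (-12)·(15) − (10)·(-11) = -70
since m = R²·244 − (-70)²:  R² = (4900 + 30236) / 244 = 144
R = √144 = 12  ⇒  r_B = 12 − 7 = 5

rB=5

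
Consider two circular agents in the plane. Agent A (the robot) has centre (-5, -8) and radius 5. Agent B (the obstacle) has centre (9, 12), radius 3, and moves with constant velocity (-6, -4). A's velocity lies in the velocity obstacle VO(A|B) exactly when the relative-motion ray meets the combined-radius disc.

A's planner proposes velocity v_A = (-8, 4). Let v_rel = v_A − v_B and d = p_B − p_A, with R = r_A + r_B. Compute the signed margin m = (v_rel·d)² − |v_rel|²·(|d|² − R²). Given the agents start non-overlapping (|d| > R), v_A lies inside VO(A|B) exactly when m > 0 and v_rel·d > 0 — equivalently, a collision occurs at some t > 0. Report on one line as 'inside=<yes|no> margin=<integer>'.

d = (14, 20),  |d|² = 596;  R = 5+3 = 8,  c = 596−8² = 532
v_rel = (-2, 8),  |v_rel|² = 68;  v_rel·d = (-2)·(14) + (8)·(20) = 132
68·t² − 264·t + 532 = 0  ⇒  m = 132² − 68·532 = -18752
m = -18752 < 0,  v_rel·d = 132 > 0  ⇒  outside

inside=no margin=-18752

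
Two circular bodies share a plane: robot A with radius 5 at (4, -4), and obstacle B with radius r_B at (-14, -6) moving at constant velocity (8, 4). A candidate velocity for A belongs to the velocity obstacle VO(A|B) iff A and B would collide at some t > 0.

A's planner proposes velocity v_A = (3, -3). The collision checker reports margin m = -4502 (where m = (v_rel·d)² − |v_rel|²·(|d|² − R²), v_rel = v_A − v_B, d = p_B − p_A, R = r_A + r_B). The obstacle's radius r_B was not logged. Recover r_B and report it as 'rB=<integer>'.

m = -4502
d = (-18, -2);  v_rel = (-5, -7),  |v_rel|² = 74
v_rel×d = (-5)·(-2) − (-7)·(-18) = -116
since m = R²·74 − (-116)²:  R² = (13456 + -4502) / 74 = 121
R = √121 = 11  ⇒  r_B = 11 − 5 = 6

rB=6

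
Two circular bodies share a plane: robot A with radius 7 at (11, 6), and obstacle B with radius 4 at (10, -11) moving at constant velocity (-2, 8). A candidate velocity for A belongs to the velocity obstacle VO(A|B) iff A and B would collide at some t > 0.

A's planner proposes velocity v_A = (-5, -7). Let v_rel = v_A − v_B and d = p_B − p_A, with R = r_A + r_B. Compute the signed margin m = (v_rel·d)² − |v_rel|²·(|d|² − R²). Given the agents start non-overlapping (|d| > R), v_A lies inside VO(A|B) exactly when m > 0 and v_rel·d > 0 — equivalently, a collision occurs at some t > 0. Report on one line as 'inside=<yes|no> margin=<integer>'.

d = (-1, -17),  |d|² = 290;  R = 7+4 = 11,  c = 290−11² = 169
v_rel = (-3, -15),  |v_rel|² = 234;  v_rel·d = (-3)·(-1) + (-15)·(-17) = 258
234·t² − 516·t + 169 = 0  ⇒  m = 258² − 234·169 = 27018
m = 27018 > 0,  v_rel·d = 258 > 0  ⇒  inside

inside=yes margin=27018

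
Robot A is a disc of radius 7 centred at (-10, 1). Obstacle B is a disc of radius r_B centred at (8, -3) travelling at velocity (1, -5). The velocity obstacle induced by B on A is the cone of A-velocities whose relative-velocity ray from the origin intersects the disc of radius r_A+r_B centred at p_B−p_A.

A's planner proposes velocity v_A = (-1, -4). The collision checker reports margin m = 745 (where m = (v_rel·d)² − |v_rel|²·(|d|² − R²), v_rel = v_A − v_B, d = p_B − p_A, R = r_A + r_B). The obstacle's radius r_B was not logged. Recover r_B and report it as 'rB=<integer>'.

m = 745
d = (18, -4);  v_rel = (-2, 1),  |v_rel|² = 5
v_rel×d = (-2)·(-4) − (1)·(18) = -10
since m = R²·5 − (-10)²:  R² = (100 + 745) / 5 = 169
R = √169 = 13  ⇒  r_B = 13 − 7 = 6

rB=6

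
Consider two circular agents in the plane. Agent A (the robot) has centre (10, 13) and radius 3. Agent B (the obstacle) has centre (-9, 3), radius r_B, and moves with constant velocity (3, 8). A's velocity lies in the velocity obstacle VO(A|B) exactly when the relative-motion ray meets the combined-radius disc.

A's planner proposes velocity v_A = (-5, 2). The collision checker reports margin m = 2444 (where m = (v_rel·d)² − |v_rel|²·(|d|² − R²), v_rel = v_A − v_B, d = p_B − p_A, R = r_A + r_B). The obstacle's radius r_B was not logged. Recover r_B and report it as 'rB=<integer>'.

m = 2444
d = (-19, -10);  v_rel = (-8, -6),  |v_rel|² = 100
v_rel×d = (-8)·(-10) − (-6)·(-19) = -34
since m = R²·100 − (-34)²:  R² = (1156 + 2444) / 100 = 36
R = √36 = 6  ⇒  r_B = 6 − 3 = 3

rB=3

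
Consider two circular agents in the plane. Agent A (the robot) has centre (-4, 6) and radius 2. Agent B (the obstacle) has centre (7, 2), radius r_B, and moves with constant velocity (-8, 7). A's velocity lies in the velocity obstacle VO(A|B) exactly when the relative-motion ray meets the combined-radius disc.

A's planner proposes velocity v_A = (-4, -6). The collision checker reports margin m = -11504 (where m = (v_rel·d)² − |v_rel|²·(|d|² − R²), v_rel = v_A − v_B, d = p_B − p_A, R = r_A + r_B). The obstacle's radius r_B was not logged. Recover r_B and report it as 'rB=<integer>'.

m = -11504
d = (11, -4);  v_rel = (4, -13),  |v_rel|² = 185
v_rel×d = (4)·(-4) − (-13)·(11) = 127
since m = R²·185 − 127²:  R² = (16129 + -11504) / 185 = 25
R = √25 = 5  ⇒  r_B = 5 − 2 = 3

rB=3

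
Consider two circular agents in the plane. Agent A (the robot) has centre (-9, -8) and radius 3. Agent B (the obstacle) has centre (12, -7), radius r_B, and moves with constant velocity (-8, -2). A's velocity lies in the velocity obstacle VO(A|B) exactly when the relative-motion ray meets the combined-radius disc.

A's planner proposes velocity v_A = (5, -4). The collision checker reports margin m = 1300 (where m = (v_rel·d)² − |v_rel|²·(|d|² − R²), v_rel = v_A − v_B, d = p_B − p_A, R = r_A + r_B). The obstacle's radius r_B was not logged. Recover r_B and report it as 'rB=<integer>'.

m = 1300
d = (21, 1);  v_rel = (13, -2),  |v_rel|² = 173
v_rel×d = (13)·(1) − (-2)·(21) = 55
since m = R²·173 − 55²:  R² = (3025 + 1300) / 173 = 25
R = √25 = 5  ⇒  r_B = 5 − 3 = 2

rB=2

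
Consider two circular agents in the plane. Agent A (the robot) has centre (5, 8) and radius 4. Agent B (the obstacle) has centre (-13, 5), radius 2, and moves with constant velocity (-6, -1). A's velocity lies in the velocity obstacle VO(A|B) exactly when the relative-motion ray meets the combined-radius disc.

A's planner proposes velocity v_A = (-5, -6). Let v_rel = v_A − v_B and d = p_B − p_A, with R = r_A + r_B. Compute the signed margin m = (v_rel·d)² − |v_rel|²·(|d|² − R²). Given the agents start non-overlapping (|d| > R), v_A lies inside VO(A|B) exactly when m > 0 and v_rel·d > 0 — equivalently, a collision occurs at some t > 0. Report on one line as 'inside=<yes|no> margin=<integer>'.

d = (-18, -3),  |d|² = 333;  R = 4+2 = 6,  c = 333−6² = 297
v_rel = (1, -5),  |v_rel|² = 26;  v_rel·d = (1)·(-18) + (-5)·(-3) = -3
26·t² + 6·t + 297 = 0  ⇒  m = (-3)² − 26·297 = -7713
m = -7713 < 0,  v_rel·d = -3 < 0  ⇒  outside

inside=no margin=-7713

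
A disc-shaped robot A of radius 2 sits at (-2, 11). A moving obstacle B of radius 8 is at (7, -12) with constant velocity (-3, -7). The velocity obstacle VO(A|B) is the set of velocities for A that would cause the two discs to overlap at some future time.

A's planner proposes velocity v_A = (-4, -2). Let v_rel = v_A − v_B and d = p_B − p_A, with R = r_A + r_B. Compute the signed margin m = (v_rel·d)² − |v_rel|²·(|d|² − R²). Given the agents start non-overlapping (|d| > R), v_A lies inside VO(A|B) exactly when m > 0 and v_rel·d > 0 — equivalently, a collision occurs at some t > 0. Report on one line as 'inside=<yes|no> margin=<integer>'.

d = (9, -23),  |d|² = 610;  R = 2+8 = 10,  c = 610−10² = 510
v_rel = (-1, 5),  |v_rel|² = 26;  v_rel·d = (-1)·(9) + (5)·(-23) = -124
26·t² + 248·t + 510 = 0  ⇒  m = (-124)² − 26·510 = 2116
m = 2116 > 0,  v_rel·d = -124 < 0  ⇒  outside

inside=no margin=2116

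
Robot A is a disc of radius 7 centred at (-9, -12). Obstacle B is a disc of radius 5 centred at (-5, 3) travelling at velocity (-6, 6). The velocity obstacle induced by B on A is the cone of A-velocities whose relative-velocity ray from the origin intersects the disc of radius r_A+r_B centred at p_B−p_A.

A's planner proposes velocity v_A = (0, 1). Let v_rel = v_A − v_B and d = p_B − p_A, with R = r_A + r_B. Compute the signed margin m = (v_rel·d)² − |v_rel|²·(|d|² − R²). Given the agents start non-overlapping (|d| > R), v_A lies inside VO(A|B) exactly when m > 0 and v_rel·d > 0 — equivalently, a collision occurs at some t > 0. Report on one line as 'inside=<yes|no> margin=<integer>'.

d = (4, 15),  |d|² = 241;  R = 7+5 = 12,  c = 241−12² = 97
v_rel = (6, -5),  |v_rel|² = 61;  v_rel·d = (6)·(4) + (-5)·(15) = -51
61·t² + 102·t + 97 = 0  ⇒  m = (-51)² − 61·97 = -3316
m = -3316 < 0,  v_rel·d = -51 < 0  ⇒  outside

inside=no margin=-3316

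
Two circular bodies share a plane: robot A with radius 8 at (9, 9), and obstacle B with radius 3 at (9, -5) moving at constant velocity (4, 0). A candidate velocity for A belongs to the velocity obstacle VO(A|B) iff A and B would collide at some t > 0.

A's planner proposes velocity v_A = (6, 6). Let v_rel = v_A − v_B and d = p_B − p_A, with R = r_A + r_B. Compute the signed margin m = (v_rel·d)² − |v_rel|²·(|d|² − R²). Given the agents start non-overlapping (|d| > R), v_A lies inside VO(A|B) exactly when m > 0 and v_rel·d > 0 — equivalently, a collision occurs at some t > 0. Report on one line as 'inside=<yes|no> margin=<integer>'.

d = (0, -14),  |d|² = 196;  R = 8+3 = 11,  c = 196−11² = 75
v_rel = (2, 6),  |v_rel|² = 40;  v_rel·d = (2)·(0) + (6)·(-14) = -84
40·t² + 168·t + 75 = 0  ⇒  m = (-84)² − 40·75 = 4056
m = 4056 > 0,  v_rel·d = -84 < 0  ⇒  outside

inside=no margin=4056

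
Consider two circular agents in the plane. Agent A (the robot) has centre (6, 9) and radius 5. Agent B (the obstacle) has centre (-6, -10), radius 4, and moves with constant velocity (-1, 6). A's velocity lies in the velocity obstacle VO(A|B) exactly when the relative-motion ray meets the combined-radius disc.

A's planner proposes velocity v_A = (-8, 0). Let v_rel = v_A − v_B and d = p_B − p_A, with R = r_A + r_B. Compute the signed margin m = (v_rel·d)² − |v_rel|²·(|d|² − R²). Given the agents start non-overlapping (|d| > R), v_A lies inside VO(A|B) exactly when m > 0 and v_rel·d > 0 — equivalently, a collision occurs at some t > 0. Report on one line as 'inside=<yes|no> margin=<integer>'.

d = (-12, -19),  |d|² = 505;  R = 5+4 = 9,  c = 505−9² = 424
v_rel = (-7, -6),  |v_rel|² = 85;  v_rel·d = (-7)·(-12) + (-6)·(-19) = 198
85·t² − 396·t + 424 = 0  ⇒  m = 198² − 85·424 = 3164
m = 3164 > 0,  v_rel·d = 198 > 0  ⇒  inside

inside=yes margin=3164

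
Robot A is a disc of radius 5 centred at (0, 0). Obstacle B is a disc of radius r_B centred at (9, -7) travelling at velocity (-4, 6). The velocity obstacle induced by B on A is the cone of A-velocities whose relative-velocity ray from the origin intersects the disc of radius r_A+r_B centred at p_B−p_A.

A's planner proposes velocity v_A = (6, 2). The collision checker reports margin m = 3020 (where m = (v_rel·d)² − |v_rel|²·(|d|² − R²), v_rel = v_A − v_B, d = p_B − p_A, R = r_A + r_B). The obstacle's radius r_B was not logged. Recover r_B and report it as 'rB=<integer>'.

m = 3020
d = (9, -7);  v_rel = (10, -4),  |v_rel|² = 116
v_rel×d = (10)·(-7) − (-4)·(9) = -34
since m = R²·116 − (-34)²:  R² = (1156 + 3020) / 116 = 36
R = √36 = 6  ⇒  r_B = 6 − 5 = 1

rB=1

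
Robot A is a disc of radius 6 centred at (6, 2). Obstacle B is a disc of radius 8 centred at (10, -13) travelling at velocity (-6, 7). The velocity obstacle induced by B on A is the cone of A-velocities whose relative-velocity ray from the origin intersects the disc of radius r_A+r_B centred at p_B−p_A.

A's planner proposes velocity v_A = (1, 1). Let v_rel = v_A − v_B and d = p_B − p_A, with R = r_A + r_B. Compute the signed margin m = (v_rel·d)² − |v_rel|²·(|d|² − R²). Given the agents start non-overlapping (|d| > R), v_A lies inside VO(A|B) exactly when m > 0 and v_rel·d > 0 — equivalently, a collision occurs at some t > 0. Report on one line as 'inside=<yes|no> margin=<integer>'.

d = (4, -15),  |d|² = 241;  R = 6+8 = 14,  c = 241−14² = 45
v_rel = (7, -6),  |v_rel|² = 85;  v_rel·d = (7)·(4) + (-6)·(-15) = 118
85·t² − 236·t + 45 = 0  ⇒  m = 118² − 85·45 = 10099
m = 10099 > 0,  v_rel·d = 118 > 0  ⇒  inside

inside=yes margin=10099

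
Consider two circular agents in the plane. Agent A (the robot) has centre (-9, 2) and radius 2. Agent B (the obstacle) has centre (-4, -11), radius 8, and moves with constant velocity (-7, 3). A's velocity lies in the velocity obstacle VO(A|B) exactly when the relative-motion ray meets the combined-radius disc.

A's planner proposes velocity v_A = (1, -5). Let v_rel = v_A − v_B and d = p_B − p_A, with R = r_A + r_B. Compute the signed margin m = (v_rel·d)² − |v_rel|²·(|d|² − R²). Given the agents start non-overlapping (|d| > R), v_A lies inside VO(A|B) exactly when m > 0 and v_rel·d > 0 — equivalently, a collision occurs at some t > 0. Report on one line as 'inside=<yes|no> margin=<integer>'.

d = (5, -13),  |d|² = 194;  R = 2+8 = 10,  c = 194−10² = 94
v_rel = (8, -8),  |v_rel|² = 128;  v_rel·d = (8)·(5) + (-8)·(-13) = 144
128·t² − 288·t + 94 = 0  ⇒  m = 144² − 128·94 = 8704
m = 8704 > 0,  v_rel·d = 144 > 0  ⇒  inside

inside=yes margin=8704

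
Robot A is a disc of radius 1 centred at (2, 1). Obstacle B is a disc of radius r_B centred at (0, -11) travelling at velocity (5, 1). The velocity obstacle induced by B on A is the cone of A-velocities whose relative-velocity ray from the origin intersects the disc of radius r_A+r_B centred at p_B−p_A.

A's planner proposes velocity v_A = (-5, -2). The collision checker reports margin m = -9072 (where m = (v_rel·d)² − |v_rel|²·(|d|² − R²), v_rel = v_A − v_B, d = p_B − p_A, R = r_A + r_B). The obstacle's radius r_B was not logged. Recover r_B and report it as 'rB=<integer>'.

m = -9072
d = (-2, -12);  v_rel = (-10, -3),  |v_rel|² = 109
v_rel×d = (-10)·(-12) − (-3)·(-2) = 114
since m = R²·109 − 114²:  R² = (12996 + -9072) / 109 = 36
R = √36 = 6  ⇒  r_B = 6 − 1 = 5

rB=5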